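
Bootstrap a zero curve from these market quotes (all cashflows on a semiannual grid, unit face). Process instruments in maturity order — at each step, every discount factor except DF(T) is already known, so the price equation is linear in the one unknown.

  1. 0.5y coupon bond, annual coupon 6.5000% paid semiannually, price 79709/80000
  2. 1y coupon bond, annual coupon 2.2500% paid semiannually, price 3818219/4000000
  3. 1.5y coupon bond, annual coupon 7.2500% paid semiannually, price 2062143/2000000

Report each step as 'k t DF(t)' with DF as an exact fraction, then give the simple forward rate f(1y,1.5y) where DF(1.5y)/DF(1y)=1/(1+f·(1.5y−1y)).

step 1 [0.5y] bond c/2=13/400: DF=(79709/80000 − 13/400·(0))/(1+13/400) = 193/200 ≈ 0.965000
step 2 [1y] bond c/2=9/800: DF=(3818219/4000000 − 9/800·(0.965000))/(1+9/800) = 2333/2500 ≈ 0.933200
step 3 [1.5y] bond c/2=29/800: DF=(2062143/2000000 − 29/800·(0.965000+0.933200))/(1+29/800) = 4643/5000 ≈ 0.928600

1 1/2 193/200
2 1 2333/2500
3 3/2 4643/5000
f(1y,1.5y) = ((2333/2500)/(4643/5000) − 1)/(1/2) = 46/4643 ≈ 0.9907%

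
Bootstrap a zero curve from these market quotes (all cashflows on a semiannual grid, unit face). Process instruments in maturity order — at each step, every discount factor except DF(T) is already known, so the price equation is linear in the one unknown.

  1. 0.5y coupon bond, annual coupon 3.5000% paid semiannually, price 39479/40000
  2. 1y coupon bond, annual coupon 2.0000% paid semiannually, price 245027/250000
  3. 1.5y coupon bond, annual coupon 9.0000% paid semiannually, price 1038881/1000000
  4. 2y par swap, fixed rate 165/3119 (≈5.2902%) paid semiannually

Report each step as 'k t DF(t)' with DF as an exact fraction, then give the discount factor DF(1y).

1 1/2 97/100
2 1 1201/1250
3 3/2 911/1000
4 2 901/1000
DF(1y) = 1201/1250 ≈ 0.960800

step 1 [0.5y] bond c/2=7/400: DF=(39479/40000 − 7/400·(0))/(1+7/400) = 97/100 ≈ 0.970000
step 2 [1y] bond c/2=1/100: DF=(245027/250000 − 1/100·(0.970000))/(1+1/100) = 1201/1250 ≈ 0.960800
step 3 [1.5y] bond c/2=9/200: DF=(1038881/1000000 − 9/200·(0.970000+0.960800))/(1+9/200) = 911/1000 ≈ 0.911000
step 4 [2y] swap r/2=165/6238: DF=(1 − 165/6238·(0.970000+0.960800+0.911000))/(1+165/6238) = 901/1000 ≈ 0.901000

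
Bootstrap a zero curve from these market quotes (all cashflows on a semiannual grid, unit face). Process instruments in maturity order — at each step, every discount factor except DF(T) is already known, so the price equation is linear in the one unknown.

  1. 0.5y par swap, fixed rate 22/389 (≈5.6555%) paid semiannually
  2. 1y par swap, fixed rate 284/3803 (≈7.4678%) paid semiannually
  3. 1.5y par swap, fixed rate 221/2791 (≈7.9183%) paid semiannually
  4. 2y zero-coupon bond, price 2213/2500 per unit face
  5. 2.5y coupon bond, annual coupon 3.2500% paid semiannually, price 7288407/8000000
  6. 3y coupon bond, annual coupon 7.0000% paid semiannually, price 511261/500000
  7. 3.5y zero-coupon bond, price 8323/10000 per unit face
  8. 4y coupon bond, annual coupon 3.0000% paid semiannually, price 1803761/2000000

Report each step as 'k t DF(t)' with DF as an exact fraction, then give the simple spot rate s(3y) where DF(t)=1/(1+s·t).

1 1/2 389/400
2 1 929/1000
3 3/2 1779/2000
4 2 2213/2500
5 5/2 8377/10000
6 3 8353/10000
7 7/2 8323/10000
8 4 1993/2500
s(3y) = (1/(8353/10000) − 1)/(3) = 549/8353 ≈ 6.5725%

step 1 [0.5y] swap r/2=11/389: DF=(1 − 11/389·(0))/(1+11/389) = 389/400 ≈ 0.972500
step 2 [1y] swap r/2=142/3803: DF=(1 − 142/3803·(0.972500))/(1+142/3803) = 929/1000 ≈ 0.929000
step 3 [1.5y] swap r/2=221/5582: DF=(1 − 221/5582·(0.972500+0.929000))/(1+221/5582) = 1779/2000 ≈ 0.889500
step 4 [2y] zero: DF = P = 2213/2500 ≈ 0.885200
step 5 [2.5y] bond c/2=13/800: DF=(7288407/8000000 − 13/800·(0.972500+0.929000+0.889500+0.885200))/(1+13/800) = 8377/10000 ≈ 0.837700
step 6 [3y] bond c/2=7/200: DF=(511261/500000 − 7/200·(0.972500+0.929000+0.889500+0.885200+0.837700))/(1+7/200) = 8353/10000 ≈ 0.835300
step 7 [3.5y] zero: DF = P = 8323/10000 ≈ 0.832300
step 8 [4y] bond c/2=3/200: DF=(1803761/2000000 − 3/200·(0.972500+0.929000+0.889500+0.885200+0.837700+0.835300+0.832300))/(1+3/200) = 1993/2500 ≈ 0.797200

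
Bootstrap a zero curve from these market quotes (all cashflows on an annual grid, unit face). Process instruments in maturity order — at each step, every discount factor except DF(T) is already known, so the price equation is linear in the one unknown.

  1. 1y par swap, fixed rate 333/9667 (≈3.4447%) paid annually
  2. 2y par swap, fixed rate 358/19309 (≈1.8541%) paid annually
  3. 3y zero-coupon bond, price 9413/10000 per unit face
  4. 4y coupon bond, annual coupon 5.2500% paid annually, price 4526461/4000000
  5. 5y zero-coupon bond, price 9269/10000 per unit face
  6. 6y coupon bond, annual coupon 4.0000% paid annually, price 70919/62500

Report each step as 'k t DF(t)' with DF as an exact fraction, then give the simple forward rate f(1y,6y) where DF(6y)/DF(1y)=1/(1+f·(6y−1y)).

1 1 9667/10000
2 2 4821/5000
3 3 9413/10000
4 4 9319/10000
5 5 9269/10000
6 6 9091/10000
f(1y,6y) = ((9667/10000)/(9091/10000) − 1)/(5) = 576/45455 ≈ 1.2672%

step 1 [1y] swap r/1=333/9667: DF=(1 − 333/9667·(0))/(1+333/9667) = 9667/10000 ≈ 0.966700
step 2 [2y] swap r/1=358/19309: DF=(1 − 358/19309·(0.966700))/(1+358/19309) = 4821/5000 ≈ 0.964200
step 3 [3y] zero: DF = P = 9413/10000 ≈ 0.941300
step 4 [4y] bond c/1=21/400: DF=(4526461/4000000 − 21/400·(0.966700+0.964200+0.941300))/(1+21/400) = 9319/10000 ≈ 0.931900
step 5 [5y] zero: DF = P = 9269/10000 ≈ 0.926900
step 6 [6y] bond c/1=1/25: DF=(70919/62500 − 1/25·(0.966700+0.964200+0.941300+0.931900+0.926900))/(1+1/25) = 9091/10000 ≈ 0.909100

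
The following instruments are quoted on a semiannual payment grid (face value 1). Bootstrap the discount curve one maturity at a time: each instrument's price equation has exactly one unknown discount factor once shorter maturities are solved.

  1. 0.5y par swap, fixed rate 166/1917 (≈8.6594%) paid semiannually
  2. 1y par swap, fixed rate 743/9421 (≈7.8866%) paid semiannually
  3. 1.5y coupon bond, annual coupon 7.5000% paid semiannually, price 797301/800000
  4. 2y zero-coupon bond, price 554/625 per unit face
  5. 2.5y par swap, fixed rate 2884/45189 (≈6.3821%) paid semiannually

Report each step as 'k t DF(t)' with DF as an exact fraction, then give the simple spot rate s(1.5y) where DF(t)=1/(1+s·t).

step 1 [0.5y] swap r/2=83/1917: DF=(1 − 83/1917·(0))/(1+83/1917) = 1917/2000 ≈ 0.958500
step 2 [1y] swap r/2=743/18842: DF=(1 − 743/18842·(0.958500))/(1+743/18842) = 9257/10000 ≈ 0.925700
step 3 [1.5y] bond c/2=3/80: DF=(797301/800000 − 3/80·(0.958500+0.925700))/(1+3/80) = 357/400 ≈ 0.892500
step 4 [2y] zero: DF = P = 554/625 ≈ 0.886400
step 5 [2.5y] swap r/2=1442/45189: DF=(1 − 1442/45189·(0.958500+0.925700+0.892500+0.886400))/(1+1442/45189) = 4279/5000 ≈ 0.855800

1 1/2 1917/2000
2 1 9257/10000
3 3/2 357/400
4 2 554/625
5 5/2 4279/5000
s(1.5y) = (1/(357/400) − 1)/(3/2) = 86/1071 ≈ 8.0299%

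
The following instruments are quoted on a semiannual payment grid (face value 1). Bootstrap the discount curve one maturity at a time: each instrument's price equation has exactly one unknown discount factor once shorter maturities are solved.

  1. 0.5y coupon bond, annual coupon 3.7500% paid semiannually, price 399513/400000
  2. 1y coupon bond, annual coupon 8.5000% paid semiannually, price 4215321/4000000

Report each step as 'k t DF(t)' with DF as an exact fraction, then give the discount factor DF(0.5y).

step 1 [0.5y] bond c/2=3/160: DF=(399513/400000 − 3/160·(0))/(1+3/160) = 2451/2500 ≈ 0.980400
step 2 [1y] bond c/2=17/400: DF=(4215321/4000000 − 17/400·(0.980400))/(1+17/400) = 9709/10000 ≈ 0.970900

1 1/2 2451/2500
2 1 9709/10000
DF(0.5y) = 2451/2500 ≈ 0.980400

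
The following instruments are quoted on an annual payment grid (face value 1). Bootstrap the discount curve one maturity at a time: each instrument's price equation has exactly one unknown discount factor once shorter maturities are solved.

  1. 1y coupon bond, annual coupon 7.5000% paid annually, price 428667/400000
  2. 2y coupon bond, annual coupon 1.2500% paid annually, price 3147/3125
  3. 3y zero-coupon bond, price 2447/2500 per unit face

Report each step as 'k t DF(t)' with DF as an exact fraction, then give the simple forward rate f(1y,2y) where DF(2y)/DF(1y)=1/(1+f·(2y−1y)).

step 1 [1y] bond c/1=3/40: DF=(428667/400000 − 3/40·(0))/(1+3/40) = 9969/10000 ≈ 0.996900
step 2 [2y] bond c/1=1/80: DF=(3147/3125 − 1/80·(0.996900))/(1+1/80) = 9823/10000 ≈ 0.982300
step 3 [3y] zero: DF = P = 2447/2500 ≈ 0.978800

1 1 9969/10000
2 2 9823/10000
3 3 2447/2500
f(1y,2y) = ((9969/10000)/(9823/10000) − 1)/(1) = 146/9823 ≈ 1.4863%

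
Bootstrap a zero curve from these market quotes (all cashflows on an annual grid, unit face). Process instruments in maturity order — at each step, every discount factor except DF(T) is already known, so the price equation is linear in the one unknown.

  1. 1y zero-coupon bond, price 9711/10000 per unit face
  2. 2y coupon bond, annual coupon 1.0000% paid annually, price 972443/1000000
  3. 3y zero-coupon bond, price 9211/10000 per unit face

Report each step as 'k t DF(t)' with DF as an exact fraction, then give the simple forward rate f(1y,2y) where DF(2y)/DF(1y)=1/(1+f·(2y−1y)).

step 1 [1y] zero: DF = P = 9711/10000 ≈ 0.971100
step 2 [2y] bond c/1=1/100: DF=(972443/1000000 − 1/100·(0.971100))/(1+1/100) = 2383/2500 ≈ 0.953200
step 3 [3y] zero: DF = P = 9211/10000 ≈ 0.921100

1 1 9711/10000
2 2 2383/2500
3 3 9211/10000
f(1y,2y) = ((9711/10000)/(2383/2500) − 1)/(1) = 179/9532 ≈ 1.8779%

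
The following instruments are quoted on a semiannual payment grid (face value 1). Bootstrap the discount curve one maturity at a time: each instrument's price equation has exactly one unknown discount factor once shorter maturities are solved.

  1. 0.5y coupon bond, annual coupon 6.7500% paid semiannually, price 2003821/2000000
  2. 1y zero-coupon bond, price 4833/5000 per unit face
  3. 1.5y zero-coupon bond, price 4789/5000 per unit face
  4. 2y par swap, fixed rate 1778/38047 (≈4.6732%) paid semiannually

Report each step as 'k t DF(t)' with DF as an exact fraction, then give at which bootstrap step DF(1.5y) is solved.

step 1 [0.5y] bond c/2=27/800: DF=(2003821/2000000 − 27/800·(0))/(1+27/800) = 2423/2500 ≈ 0.969200
step 2 [1y] zero: DF = P = 4833/5000 ≈ 0.966600
step 3 [1.5y] zero: DF = P = 4789/5000 ≈ 0.957800
step 4 [2y] swap r/2=889/38047: DF=(1 − 889/38047·(0.969200+0.966600+0.957800))/(1+889/38047) = 9111/10000 ≈ 0.911100

1 1/2 2423/2500
2 1 4833/5000
3 3/2 4789/5000
4 2 9111/10000
DF(1.5y) is solved at step 3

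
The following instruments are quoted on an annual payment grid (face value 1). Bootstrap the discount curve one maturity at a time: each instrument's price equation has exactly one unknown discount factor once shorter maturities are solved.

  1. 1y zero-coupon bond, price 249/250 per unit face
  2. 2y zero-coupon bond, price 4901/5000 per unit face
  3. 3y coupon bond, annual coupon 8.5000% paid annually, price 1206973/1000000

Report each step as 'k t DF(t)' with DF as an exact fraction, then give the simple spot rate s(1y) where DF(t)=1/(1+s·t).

1 1 249/250
2 2 4901/5000
3 3 1197/1250
s(1y) = (1/(249/250) − 1)/(1) = 1/249 ≈ 0.4016%

step 1 [1y] zero: DF = P = 249/250 ≈ 0.996000
step 2 [2y] zero: DF = P = 4901/5000 ≈ 0.980200
step 3 [3y] bond c/1=17/200: DF=(1206973/1000000 − 17/200·(0.996000+0.980200))/(1+17/200) = 1197/1250 ≈ 0.957600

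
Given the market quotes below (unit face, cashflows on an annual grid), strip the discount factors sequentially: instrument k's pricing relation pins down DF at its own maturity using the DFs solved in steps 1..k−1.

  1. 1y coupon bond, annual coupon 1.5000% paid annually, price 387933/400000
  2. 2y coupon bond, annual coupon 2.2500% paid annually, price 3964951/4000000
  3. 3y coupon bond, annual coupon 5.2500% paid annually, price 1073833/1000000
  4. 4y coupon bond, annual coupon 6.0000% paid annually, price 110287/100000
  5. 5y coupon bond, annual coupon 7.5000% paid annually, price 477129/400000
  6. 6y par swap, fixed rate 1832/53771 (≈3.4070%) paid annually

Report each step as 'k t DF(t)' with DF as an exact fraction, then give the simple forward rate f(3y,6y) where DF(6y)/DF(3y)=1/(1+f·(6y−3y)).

step 1 [1y] bond c/1=3/200: DF=(387933/400000 − 3/200·(0))/(1+3/200) = 1911/2000 ≈ 0.955500
step 2 [2y] bond c/1=9/400: DF=(3964951/4000000 − 9/400·(0.955500))/(1+9/400) = 2371/2500 ≈ 0.948400
step 3 [3y] bond c/1=21/400: DF=(1073833/1000000 − 21/400·(0.955500+0.948400))/(1+21/400) = 9253/10000 ≈ 0.925300
step 4 [4y] bond c/1=3/50: DF=(110287/100000 − 3/50·(0.955500+0.948400+0.925300))/(1+3/50) = 8803/10000 ≈ 0.880300
step 5 [5y] bond c/1=3/40: DF=(477129/400000 − 3/40·(0.955500+0.948400+0.925300+0.880300))/(1+3/40) = 2127/2500 ≈ 0.850800
step 6 [6y] swap r/1=1832/53771: DF=(1 − 1832/53771·(0.955500+0.948400+0.925300+0.880300+0.850800))/(1+1832/53771) = 1021/1250 ≈ 0.816800

1 1 1911/2000
2 2 2371/2500
3 3 9253/10000
4 4 8803/10000
5 5 2127/2500
6 6 1021/1250
f(3y,6y) = ((9253/10000)/(1021/1250) − 1)/(3) = 1085/24504 ≈ 4.4278%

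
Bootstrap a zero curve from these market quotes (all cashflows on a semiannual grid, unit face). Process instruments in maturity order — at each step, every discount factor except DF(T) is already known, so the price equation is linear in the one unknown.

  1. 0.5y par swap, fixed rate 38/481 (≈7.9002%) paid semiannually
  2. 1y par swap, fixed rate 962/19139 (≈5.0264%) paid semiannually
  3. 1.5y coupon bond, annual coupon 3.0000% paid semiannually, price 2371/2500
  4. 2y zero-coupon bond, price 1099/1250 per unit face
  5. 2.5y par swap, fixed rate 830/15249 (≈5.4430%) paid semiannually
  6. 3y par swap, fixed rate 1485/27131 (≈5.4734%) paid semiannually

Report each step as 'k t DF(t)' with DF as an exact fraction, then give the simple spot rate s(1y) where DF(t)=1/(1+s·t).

step 1 [0.5y] swap r/2=19/481: DF=(1 − 19/481·(0))/(1+19/481) = 481/500 ≈ 0.962000
step 2 [1y] swap r/2=481/19139: DF=(1 − 481/19139·(0.962000))/(1+481/19139) = 9519/10000 ≈ 0.951900
step 3 [1.5y] bond c/2=3/200: DF=(2371/2500 − 3/200·(0.962000+0.951900))/(1+3/200) = 9061/10000 ≈ 0.906100
step 4 [2y] zero: DF = P = 1099/1250 ≈ 0.879200
step 5 [2.5y] swap r/2=415/15249: DF=(1 − 415/15249·(0.962000+0.951900+0.906100+0.879200))/(1+415/15249) = 1751/2000 ≈ 0.875500
step 6 [3y] swap r/2=1485/54262: DF=(1 − 1485/54262·(0.962000+0.951900+0.906100+0.879200+0.875500))/(1+1485/54262) = 1703/2000 ≈ 0.851500

1 1/2 481/500
2 1 9519/10000
3 3/2 9061/10000
4 2 1099/1250
5 5/2 1751/2000
6 3 1703/2000
s(1y) = (1/(9519/10000) − 1)/(1) = 481/9519 ≈ 5.0531%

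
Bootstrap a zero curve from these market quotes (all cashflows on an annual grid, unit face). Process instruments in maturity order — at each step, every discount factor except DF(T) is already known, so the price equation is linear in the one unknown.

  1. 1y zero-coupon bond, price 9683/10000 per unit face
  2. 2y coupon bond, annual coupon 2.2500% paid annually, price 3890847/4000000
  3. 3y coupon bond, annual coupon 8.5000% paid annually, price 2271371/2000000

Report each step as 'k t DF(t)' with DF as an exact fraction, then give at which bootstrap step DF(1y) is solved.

1 1 9683/10000
2 2 93/100
3 3 449/500
DF(1y) is solved at step 1

step 1 [1y] zero: DF = P = 9683/10000 ≈ 0.968300
step 2 [2y] bond c/1=9/400: DF=(3890847/4000000 − 9/400·(0.968300))/(1+9/400) = 93/100 ≈ 0.930000
step 3 [3y] bond c/1=17/200: DF=(2271371/2000000 − 17/200·(0.968300+0.930000))/(1+17/200) = 449/500 ≈ 0.898000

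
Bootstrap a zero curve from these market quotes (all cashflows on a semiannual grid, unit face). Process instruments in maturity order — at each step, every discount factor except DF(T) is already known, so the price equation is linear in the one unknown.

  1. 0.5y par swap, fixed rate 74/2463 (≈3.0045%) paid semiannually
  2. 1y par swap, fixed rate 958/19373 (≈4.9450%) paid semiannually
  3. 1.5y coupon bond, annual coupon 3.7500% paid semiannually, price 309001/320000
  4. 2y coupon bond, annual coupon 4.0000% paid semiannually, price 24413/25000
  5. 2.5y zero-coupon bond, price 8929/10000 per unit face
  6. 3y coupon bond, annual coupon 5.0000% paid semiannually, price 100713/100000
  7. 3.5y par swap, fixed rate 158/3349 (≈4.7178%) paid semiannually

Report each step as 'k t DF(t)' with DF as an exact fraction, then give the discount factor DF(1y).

step 1 [0.5y] swap r/2=37/2463: DF=(1 − 37/2463·(0))/(1+37/2463) = 2463/2500 ≈ 0.985200
step 2 [1y] swap r/2=479/19373: DF=(1 − 479/19373·(0.985200))/(1+479/19373) = 9521/10000 ≈ 0.952100
step 3 [1.5y] bond c/2=3/160: DF=(309001/320000 − 3/160·(0.985200+0.952100))/(1+3/160) = 4561/5000 ≈ 0.912200
step 4 [2y] bond c/2=1/50: DF=(24413/25000 − 1/50·(0.985200+0.952100+0.912200))/(1+1/50) = 1803/2000 ≈ 0.901500
step 5 [2.5y] zero: DF = P = 8929/10000 ≈ 0.892900
step 6 [3y] bond c/2=1/40: DF=(100713/100000 − 1/40·(0.985200+0.952100+0.912200+0.901500+0.892900))/(1+1/40) = 8693/10000 ≈ 0.869300
step 7 [3.5y] swap r/2=79/3349: DF=(1 − 79/3349·(0.985200+0.952100+0.912200+0.901500+0.892900+0.869300))/(1+79/3349) = 8499/10000 ≈ 0.849900

1 1/2 2463/2500
2 1 9521/10000
3 3/2 4561/5000
4 2 1803/2000
5 5/2 8929/10000
6 3 8693/10000
7 7/2 8499/10000
DF(1y) = 9521/10000 ≈ 0.952100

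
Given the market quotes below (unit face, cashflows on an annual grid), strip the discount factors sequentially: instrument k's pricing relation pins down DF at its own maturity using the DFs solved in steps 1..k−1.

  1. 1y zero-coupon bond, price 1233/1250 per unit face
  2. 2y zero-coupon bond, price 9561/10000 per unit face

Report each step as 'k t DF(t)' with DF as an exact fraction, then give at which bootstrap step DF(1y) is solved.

1 1 1233/1250
2 2 9561/10000
DF(1y) is solved at step 1

step 1 [1y] zero: DF = P = 1233/1250 ≈ 0.986400
step 2 [2y] zero: DF = P = 9561/10000 ≈ 0.956100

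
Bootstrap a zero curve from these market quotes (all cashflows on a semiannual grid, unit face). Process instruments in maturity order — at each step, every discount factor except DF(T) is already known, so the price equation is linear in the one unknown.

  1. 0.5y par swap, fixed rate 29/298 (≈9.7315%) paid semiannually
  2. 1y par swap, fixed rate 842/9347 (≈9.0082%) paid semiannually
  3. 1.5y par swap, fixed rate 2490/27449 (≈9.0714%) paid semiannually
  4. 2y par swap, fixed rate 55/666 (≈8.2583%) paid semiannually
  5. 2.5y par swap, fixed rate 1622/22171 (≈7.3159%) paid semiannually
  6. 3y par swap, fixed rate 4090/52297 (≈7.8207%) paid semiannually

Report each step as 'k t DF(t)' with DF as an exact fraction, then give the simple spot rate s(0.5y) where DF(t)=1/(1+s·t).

1 1/2 596/625
2 1 4579/5000
3 3/2 1751/2000
4 2 1703/2000
5 5/2 4189/5000
6 3 1591/2000
s(0.5y) = (1/(596/625) − 1)/(1/2) = 29/298 ≈ 9.7315%

step 1 [0.5y] swap r/2=29/596: DF=(1 − 29/596·(0))/(1+29/596) = 596/625 ≈ 0.953600
step 2 [1y] swap r/2=421/9347: DF=(1 − 421/9347·(0.953600))/(1+421/9347) = 4579/5000 ≈ 0.915800
step 3 [1.5y] swap r/2=1245/27449: DF=(1 − 1245/27449·(0.953600+0.915800))/(1+1245/27449) = 1751/2000 ≈ 0.875500
step 4 [2y] swap r/2=55/1332: DF=(1 − 55/1332·(0.953600+0.915800+0.875500))/(1+55/1332) = 1703/2000 ≈ 0.851500
step 5 [2.5y] swap r/2=811/22171: DF=(1 − 811/22171·(0.953600+0.915800+0.875500+0.851500))/(1+811/22171) = 4189/5000 ≈ 0.837800
step 6 [3y] swap r/2=2045/52297: DF=(1 − 2045/52297·(0.953600+0.915800+0.875500+0.851500+0.837800))/(1+2045/52297) = 1591/2000 ≈ 0.795500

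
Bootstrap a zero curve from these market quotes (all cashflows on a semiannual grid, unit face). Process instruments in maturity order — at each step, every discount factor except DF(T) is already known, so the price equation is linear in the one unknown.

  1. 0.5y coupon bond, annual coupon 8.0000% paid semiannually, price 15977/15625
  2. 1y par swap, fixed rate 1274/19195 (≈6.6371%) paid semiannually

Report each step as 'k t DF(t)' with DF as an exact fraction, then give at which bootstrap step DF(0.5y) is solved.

step 1 [0.5y] bond c/2=1/25: DF=(15977/15625 − 1/25·(0))/(1+1/25) = 1229/1250 ≈ 0.983200
step 2 [1y] swap r/2=637/19195: DF=(1 − 637/19195·(0.983200))/(1+637/19195) = 9363/10000 ≈ 0.936300

1 1/2 1229/1250
2 1 9363/10000
DF(0.5y) is solved at step 1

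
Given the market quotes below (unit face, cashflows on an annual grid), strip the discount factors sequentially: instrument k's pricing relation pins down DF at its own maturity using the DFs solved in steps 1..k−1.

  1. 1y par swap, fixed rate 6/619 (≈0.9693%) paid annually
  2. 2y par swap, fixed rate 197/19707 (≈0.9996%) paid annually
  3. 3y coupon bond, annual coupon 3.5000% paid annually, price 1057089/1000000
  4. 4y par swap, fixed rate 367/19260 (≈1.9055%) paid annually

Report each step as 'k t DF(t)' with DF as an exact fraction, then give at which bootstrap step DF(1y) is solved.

1 1 619/625
2 2 9803/10000
3 3 9547/10000
4 4 4633/5000
DF(1y) is solved at step 1

step 1 [1y] swap r/1=6/619: DF=(1 − 6/619·(0))/(1+6/619) = 619/625 ≈ 0.990400
step 2 [2y] swap r/1=197/19707: DF=(1 − 197/19707·(0.990400))/(1+197/19707) = 9803/10000 ≈ 0.980300
step 3 [3y] bond c/1=7/200: DF=(1057089/1000000 − 7/200·(0.990400+0.980300))/(1+7/200) = 9547/10000 ≈ 0.954700
step 4 [4y] swap r/1=367/19260: DF=(1 − 367/19260·(0.990400+0.980300+0.954700))/(1+367/19260) = 4633/5000 ≈ 0.926600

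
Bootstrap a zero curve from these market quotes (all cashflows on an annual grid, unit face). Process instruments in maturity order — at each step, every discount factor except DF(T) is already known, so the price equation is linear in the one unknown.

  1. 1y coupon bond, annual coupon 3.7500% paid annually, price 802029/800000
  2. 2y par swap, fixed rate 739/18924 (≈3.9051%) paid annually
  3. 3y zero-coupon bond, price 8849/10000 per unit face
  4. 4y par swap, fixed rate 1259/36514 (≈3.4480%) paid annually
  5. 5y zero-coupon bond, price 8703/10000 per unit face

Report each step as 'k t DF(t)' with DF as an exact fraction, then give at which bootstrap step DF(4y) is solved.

1 1 9663/10000
2 2 9261/10000
3 3 8849/10000
4 4 8741/10000
5 5 8703/10000
DF(4y) is solved at step 4

step 1 [1y] bond c/1=3/80: DF=(802029/800000 − 3/80·(0))/(1+3/80) = 9663/10000 ≈ 0.966300
step 2 [2y] swap r/1=739/18924: DF=(1 − 739/18924·(0.966300))/(1+739/18924) = 9261/10000 ≈ 0.926100
step 3 [3y] zero: DF = P = 8849/10000 ≈ 0.884900
step 4 [4y] swap r/1=1259/36514: DF=(1 − 1259/36514·(0.966300+0.926100+0.884900))/(1+1259/36514) = 8741/10000 ≈ 0.874100
step 5 [5y] zero: DF = P = 8703/10000 ≈ 0.870300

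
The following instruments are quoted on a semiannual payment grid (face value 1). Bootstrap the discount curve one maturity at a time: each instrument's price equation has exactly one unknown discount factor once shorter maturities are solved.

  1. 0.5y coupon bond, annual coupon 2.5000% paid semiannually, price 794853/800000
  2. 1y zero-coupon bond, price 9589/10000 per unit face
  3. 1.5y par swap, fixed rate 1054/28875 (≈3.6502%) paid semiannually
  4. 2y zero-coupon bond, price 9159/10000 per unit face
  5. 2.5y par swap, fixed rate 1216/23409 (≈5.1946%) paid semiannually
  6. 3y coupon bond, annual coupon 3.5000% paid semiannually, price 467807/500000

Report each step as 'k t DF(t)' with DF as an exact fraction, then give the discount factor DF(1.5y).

step 1 [0.5y] bond c/2=1/80: DF=(794853/800000 − 1/80·(0))/(1+1/80) = 9813/10000 ≈ 0.981300
step 2 [1y] zero: DF = P = 9589/10000 ≈ 0.958900
step 3 [1.5y] swap r/2=527/28875: DF=(1 − 527/28875·(0.981300+0.958900))/(1+527/28875) = 9473/10000 ≈ 0.947300
step 4 [2y] zero: DF = P = 9159/10000 ≈ 0.915900
step 5 [2.5y] swap r/2=608/23409: DF=(1 − 608/23409·(0.981300+0.958900+0.947300+0.915900))/(1+608/23409) = 549/625 ≈ 0.878400
step 6 [3y] bond c/2=7/400: DF=(467807/500000 − 7/400·(0.981300+0.958900+0.947300+0.915900+0.878400))/(1+7/400) = 839/1000 ≈ 0.839000

1 1/2 9813/10000
2 1 9589/10000
3 3/2 9473/10000
4 2 9159/10000
5 5/2 549/625
6 3 839/1000
DF(1.5y) = 9473/10000 ≈ 0.947300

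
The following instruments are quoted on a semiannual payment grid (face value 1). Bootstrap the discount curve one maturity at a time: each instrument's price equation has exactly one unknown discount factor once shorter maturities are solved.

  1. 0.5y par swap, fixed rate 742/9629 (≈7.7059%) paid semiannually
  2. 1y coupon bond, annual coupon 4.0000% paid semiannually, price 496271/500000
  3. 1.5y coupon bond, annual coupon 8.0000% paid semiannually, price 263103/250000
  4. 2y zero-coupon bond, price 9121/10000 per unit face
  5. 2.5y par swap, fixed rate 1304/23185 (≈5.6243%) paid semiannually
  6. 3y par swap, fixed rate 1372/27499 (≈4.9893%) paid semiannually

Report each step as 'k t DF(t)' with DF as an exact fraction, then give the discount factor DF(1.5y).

step 1 [0.5y] swap r/2=371/9629: DF=(1 − 371/9629·(0))/(1+371/9629) = 9629/10000 ≈ 0.962900
step 2 [1y] bond c/2=1/50: DF=(496271/500000 − 1/50·(0.962900))/(1+1/50) = 4771/5000 ≈ 0.954200
step 3 [1.5y] bond c/2=1/25: DF=(263103/250000 − 1/25·(0.962900+0.954200))/(1+1/25) = 4691/5000 ≈ 0.938200
step 4 [2y] zero: DF = P = 9121/10000 ≈ 0.912100
step 5 [2.5y] swap r/2=652/23185: DF=(1 − 652/23185·(0.962900+0.954200+0.938200+0.912100))/(1+652/23185) = 1087/1250 ≈ 0.869600
step 6 [3y] swap r/2=686/27499: DF=(1 − 686/27499·(0.962900+0.954200+0.938200+0.912100+0.869600))/(1+686/27499) = 2157/2500 ≈ 0.862800

1 1/2 9629/10000
2 1 4771/5000
3 3/2 4691/5000
4 2 9121/10000
5 5/2 1087/1250
6 3 2157/2500
DF(1.5y) = 4691/5000 ≈ 0.938200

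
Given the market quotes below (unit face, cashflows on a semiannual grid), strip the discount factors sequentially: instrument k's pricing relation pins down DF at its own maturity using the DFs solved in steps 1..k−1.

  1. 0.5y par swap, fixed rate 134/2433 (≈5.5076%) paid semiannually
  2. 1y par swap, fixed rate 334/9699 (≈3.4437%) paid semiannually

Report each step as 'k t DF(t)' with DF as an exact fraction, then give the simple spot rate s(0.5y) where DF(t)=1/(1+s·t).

step 1 [0.5y] swap r/2=67/2433: DF=(1 − 67/2433·(0))/(1+67/2433) = 2433/2500 ≈ 0.973200
step 2 [1y] swap r/2=167/9699: DF=(1 − 167/9699·(0.973200))/(1+167/9699) = 4833/5000 ≈ 0.966600

1 1/2 2433/2500
2 1 4833/5000
s(0.5y) = (1/(2433/2500) − 1)/(1/2) = 134/2433 ≈ 5.5076%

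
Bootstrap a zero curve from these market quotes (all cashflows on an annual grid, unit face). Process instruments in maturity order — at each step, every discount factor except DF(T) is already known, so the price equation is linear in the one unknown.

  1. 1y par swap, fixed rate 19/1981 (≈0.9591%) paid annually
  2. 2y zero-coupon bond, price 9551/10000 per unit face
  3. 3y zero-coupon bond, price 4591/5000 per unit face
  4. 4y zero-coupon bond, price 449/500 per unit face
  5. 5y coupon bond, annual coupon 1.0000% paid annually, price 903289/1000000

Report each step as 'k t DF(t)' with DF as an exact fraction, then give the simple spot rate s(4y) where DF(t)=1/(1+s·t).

step 1 [1y] swap r/1=19/1981: DF=(1 − 19/1981·(0))/(1+19/1981) = 1981/2000 ≈ 0.990500
step 2 [2y] zero: DF = P = 9551/10000 ≈ 0.955100
step 3 [3y] zero: DF = P = 4591/5000 ≈ 0.918200
step 4 [4y] zero: DF = P = 449/500 ≈ 0.898000
step 5 [5y] bond c/1=1/100: DF=(903289/1000000 − 1/100·(0.990500+0.955100+0.918200+0.898000))/(1+1/100) = 8571/10000 ≈ 0.857100

1 1 1981/2000
2 2 9551/10000
3 3 4591/5000
4 4 449/500
5 5 8571/10000
s(4y) = (1/(449/500) − 1)/(4) = 51/1796 ≈ 2.8396%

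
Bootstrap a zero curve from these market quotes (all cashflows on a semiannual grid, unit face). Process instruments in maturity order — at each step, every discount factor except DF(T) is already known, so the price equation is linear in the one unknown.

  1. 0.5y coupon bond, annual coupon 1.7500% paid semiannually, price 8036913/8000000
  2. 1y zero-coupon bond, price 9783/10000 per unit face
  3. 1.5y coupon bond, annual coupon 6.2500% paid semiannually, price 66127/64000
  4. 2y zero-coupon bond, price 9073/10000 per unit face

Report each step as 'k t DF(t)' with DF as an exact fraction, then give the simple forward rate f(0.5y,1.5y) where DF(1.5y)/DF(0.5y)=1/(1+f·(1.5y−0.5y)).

1 1/2 9959/10000
2 1 9783/10000
3 3/2 9421/10000
4 2 9073/10000
f(0.5y,1.5y) = ((9959/10000)/(9421/10000) − 1)/(1) = 538/9421 ≈ 5.7106%

step 1 [0.5y] bond c/2=7/800: DF=(8036913/8000000 − 7/800·(0))/(1+7/800) = 9959/10000 ≈ 0.995900
step 2 [1y] zero: DF = P = 9783/10000 ≈ 0.978300
step 3 [1.5y] bond c/2=1/32: DF=(66127/64000 − 1/32·(0.995900+0.978300))/(1+1/32) = 9421/10000 ≈ 0.942100
step 4 [2y] zero: DF = P = 9073/10000 ≈ 0.907300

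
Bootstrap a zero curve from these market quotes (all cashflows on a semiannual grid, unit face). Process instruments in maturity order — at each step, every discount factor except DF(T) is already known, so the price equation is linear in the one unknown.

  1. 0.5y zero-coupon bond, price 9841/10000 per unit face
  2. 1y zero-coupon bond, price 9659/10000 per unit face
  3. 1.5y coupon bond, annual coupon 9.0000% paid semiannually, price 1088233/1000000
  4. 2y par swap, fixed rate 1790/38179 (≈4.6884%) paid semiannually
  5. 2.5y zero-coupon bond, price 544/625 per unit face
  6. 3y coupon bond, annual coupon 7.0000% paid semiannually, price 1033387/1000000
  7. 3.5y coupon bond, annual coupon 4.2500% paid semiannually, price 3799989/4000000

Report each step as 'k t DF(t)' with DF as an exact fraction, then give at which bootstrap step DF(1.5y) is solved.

step 1 [0.5y] zero: DF = P = 9841/10000 ≈ 0.984100
step 2 [1y] zero: DF = P = 9659/10000 ≈ 0.965900
step 3 [1.5y] bond c/2=9/200: DF=(1088233/1000000 − 9/200·(0.984100+0.965900))/(1+9/200) = 4787/5000 ≈ 0.957400
step 4 [2y] swap r/2=895/38179: DF=(1 − 895/38179·(0.984100+0.965900+0.957400))/(1+895/38179) = 1821/2000 ≈ 0.910500
step 5 [2.5y] zero: DF = P = 544/625 ≈ 0.870400
step 6 [3y] bond c/2=7/200: DF=(1033387/1000000 − 7/200·(0.984100+0.965900+0.957400+0.910500+0.870400))/(1+7/200) = 8399/10000 ≈ 0.839900
step 7 [3.5y] bond c/2=17/800: DF=(3799989/4000000 − 17/800·(0.984100+0.965900+0.957400+0.910500+0.870400+0.839900))/(1+17/800) = 1019/1250 ≈ 0.815200

1 1/2 9841/10000
2 1 9659/10000
3 3/2 4787/5000
4 2 1821/2000
5 5/2 544/625
6 3 8399/10000
7 7/2 1019/1250
DF(1.5y) is solved at step 3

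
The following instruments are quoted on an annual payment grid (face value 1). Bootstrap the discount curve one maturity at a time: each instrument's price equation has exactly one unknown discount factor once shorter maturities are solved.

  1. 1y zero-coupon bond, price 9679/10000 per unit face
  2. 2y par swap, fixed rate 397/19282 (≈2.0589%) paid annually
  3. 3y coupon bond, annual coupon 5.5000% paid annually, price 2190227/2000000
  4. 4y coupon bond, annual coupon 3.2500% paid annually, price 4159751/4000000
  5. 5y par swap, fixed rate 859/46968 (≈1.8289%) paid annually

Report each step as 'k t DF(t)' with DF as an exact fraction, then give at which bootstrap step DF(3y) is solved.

step 1 [1y] zero: DF = P = 9679/10000 ≈ 0.967900
step 2 [2y] swap r/1=397/19282: DF=(1 − 397/19282·(0.967900))/(1+397/19282) = 9603/10000 ≈ 0.960300
step 3 [3y] bond c/1=11/200: DF=(2190227/2000000 − 11/200·(0.967900+0.960300))/(1+11/200) = 15/16 ≈ 0.937500
step 4 [4y] bond c/1=13/400: DF=(4159751/4000000 − 13/400·(0.967900+0.960300+0.937500))/(1+13/400) = 917/1000 ≈ 0.917000
step 5 [5y] swap r/1=859/46968: DF=(1 − 859/46968·(0.967900+0.960300+0.937500+0.917000))/(1+859/46968) = 9141/10000 ≈ 0.914100

1 1 9679/10000
2 2 9603/10000
3 3 15/16
4 4 917/1000
5 5 9141/10000
DF(3y) is solved at step 3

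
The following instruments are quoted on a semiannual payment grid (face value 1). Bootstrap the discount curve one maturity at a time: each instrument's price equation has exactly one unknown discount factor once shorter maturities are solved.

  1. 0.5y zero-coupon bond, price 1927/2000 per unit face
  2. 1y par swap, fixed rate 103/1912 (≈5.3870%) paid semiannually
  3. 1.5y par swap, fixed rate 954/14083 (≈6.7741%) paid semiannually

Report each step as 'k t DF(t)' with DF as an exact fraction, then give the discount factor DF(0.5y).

1 1/2 1927/2000
2 1 1897/2000
3 3/2 4523/5000
DF(0.5y) = 1927/2000 ≈ 0.963500

step 1 [0.5y] zero: DF = P = 1927/2000 ≈ 0.963500
step 2 [1y] swap r/2=103/3824: DF=(1 − 103/3824·(0.963500))/(1+103/3824) = 1897/2000 ≈ 0.948500
step 3 [1.5y] swap r/2=477/14083: DF=(1 − 477/14083·(0.963500+0.948500))/(1+477/14083) = 4523/5000 ≈ 0.904600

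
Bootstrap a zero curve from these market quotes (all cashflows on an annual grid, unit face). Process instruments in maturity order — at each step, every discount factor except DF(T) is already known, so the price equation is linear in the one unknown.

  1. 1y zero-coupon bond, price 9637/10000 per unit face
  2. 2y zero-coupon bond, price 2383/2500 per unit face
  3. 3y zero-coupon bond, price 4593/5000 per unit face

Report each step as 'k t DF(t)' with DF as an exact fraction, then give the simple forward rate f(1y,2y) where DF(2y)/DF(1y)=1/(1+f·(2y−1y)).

step 1 [1y] zero: DF = P = 9637/10000 ≈ 0.963700
step 2 [2y] zero: DF = P = 2383/2500 ≈ 0.953200
step 3 [3y] zero: DF = P = 4593/5000 ≈ 0.918600

1 1 9637/10000
2 2 2383/2500
3 3 4593/5000
f(1y,2y) = ((9637/10000)/(2383/2500) − 1)/(1) = 105/9532 ≈ 1.1016%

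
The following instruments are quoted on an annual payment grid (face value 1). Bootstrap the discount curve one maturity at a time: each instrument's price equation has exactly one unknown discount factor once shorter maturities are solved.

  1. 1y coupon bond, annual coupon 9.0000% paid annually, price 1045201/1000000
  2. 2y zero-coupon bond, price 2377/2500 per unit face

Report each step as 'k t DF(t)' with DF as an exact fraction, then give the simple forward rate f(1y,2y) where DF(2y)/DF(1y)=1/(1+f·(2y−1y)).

1 1 9589/10000
2 2 2377/2500
f(1y,2y) = ((9589/10000)/(2377/2500) − 1)/(1) = 81/9508 ≈ 0.8519%

step 1 [1y] bond c/1=9/100: DF=(1045201/1000000 − 9/100·(0))/(1+9/100) = 9589/10000 ≈ 0.958900
step 2 [2y] zero: DF = P = 2377/2500 ≈ 0.950800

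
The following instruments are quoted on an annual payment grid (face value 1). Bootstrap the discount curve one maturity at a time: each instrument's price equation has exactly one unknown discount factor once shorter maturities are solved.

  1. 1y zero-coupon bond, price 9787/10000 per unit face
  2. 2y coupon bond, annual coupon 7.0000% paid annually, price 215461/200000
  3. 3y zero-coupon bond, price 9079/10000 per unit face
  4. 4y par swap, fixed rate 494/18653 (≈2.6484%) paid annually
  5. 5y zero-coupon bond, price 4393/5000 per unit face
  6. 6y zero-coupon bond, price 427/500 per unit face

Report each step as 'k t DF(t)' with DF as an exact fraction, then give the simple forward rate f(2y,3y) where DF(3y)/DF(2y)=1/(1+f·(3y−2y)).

step 1 [1y] zero: DF = P = 9787/10000 ≈ 0.978700
step 2 [2y] bond c/1=7/100: DF=(215461/200000 − 7/100·(0.978700))/(1+7/100) = 2357/2500 ≈ 0.942800
step 3 [3y] zero: DF = P = 9079/10000 ≈ 0.907900
step 4 [4y] swap r/1=494/18653: DF=(1 − 494/18653·(0.978700+0.942800+0.907900))/(1+494/18653) = 2253/2500 ≈ 0.901200
step 5 [5y] zero: DF = P = 4393/5000 ≈ 0.878600
step 6 [6y] zero: DF = P = 427/500 ≈ 0.854000

1 1 9787/10000
2 2 2357/2500
3 3 9079/10000
4 4 2253/2500
5 5 4393/5000
6 6 427/500
f(2y,3y) = ((2357/2500)/(9079/10000) − 1)/(1) = 349/9079 ≈ 3.8440%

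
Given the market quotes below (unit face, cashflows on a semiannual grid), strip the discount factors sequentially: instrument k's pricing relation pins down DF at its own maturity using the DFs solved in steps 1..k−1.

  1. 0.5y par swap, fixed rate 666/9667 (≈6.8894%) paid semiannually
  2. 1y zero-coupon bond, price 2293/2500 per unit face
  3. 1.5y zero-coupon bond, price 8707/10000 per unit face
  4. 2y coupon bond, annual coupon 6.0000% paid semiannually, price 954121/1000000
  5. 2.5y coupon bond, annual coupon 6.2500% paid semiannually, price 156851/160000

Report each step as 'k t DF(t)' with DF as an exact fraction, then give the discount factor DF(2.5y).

step 1 [0.5y] swap r/2=333/9667: DF=(1 − 333/9667·(0))/(1+333/9667) = 9667/10000 ≈ 0.966700
step 2 [1y] zero: DF = P = 2293/2500 ≈ 0.917200
step 3 [1.5y] zero: DF = P = 8707/10000 ≈ 0.870700
step 4 [2y] bond c/2=3/100: DF=(954121/1000000 − 3/100·(0.966700+0.917200+0.870700))/(1+3/100) = 8461/10000 ≈ 0.846100
step 5 [2.5y] bond c/2=1/32: DF=(156851/160000 − 1/32·(0.966700+0.917200+0.870700+0.846100))/(1+1/32) = 1683/2000 ≈ 0.841500

1 1/2 9667/10000
2 1 2293/2500
3 3/2 8707/10000
4 2 8461/10000
5 5/2 1683/2000
DF(2.5y) = 1683/2000 ≈ 0.841500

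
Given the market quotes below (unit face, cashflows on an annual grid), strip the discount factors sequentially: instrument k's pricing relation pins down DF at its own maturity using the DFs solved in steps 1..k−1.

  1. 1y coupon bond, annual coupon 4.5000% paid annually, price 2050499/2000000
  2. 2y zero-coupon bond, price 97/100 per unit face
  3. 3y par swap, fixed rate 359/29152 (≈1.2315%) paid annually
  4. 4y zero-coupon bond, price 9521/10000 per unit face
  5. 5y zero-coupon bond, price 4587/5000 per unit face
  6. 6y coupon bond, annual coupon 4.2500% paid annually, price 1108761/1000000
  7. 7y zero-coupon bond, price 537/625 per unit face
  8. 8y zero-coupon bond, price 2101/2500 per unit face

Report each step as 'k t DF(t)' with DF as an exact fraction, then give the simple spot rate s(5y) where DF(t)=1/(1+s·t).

step 1 [1y] bond c/1=9/200: DF=(2050499/2000000 − 9/200·(0))/(1+9/200) = 9811/10000 ≈ 0.981100
step 2 [2y] zero: DF = P = 97/100 ≈ 0.970000
step 3 [3y] swap r/1=359/29152: DF=(1 − 359/29152·(0.981100+0.970000))/(1+359/29152) = 9641/10000 ≈ 0.964100
step 4 [4y] zero: DF = P = 9521/10000 ≈ 0.952100
step 5 [5y] zero: DF = P = 4587/5000 ≈ 0.917400
step 6 [6y] bond c/1=17/400: DF=(1108761/1000000 − 17/400·(0.981100+0.970000+0.964100+0.952100+0.917400))/(1+17/400) = 1737/2000 ≈ 0.868500
step 7 [7y] zero: DF = P = 537/625 ≈ 0.859200
step 8 [8y] zero: DF = P = 2101/2500 ≈ 0.840400

1 1 9811/10000
2 2 97/100
3 3 9641/10000
4 4 9521/10000
5 5 4587/5000
6 6 1737/2000
7 7 537/625
8 8 2101/2500
s(5y) = (1/(4587/5000) − 1)/(5) = 413/22935 ≈ 1.8007%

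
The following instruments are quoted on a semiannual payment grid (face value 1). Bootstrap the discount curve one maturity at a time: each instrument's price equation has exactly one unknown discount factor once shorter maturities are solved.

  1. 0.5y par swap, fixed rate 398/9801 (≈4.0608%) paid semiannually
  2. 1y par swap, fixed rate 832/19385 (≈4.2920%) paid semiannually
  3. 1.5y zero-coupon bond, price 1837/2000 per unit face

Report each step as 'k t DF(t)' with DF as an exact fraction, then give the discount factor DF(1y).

1 1/2 9801/10000
2 1 599/625
3 3/2 1837/2000
DF(1y) = 599/625 ≈ 0.958400

step 1 [0.5y] swap r/2=199/9801: DF=(1 − 199/9801·(0))/(1+199/9801) = 9801/10000 ≈ 0.980100
step 2 [1y] swap r/2=416/19385: DF=(1 − 416/19385·(0.980100))/(1+416/19385) = 599/625 ≈ 0.958400
step 3 [1.5y] zero: DF = P = 1837/2000 ≈ 0.918500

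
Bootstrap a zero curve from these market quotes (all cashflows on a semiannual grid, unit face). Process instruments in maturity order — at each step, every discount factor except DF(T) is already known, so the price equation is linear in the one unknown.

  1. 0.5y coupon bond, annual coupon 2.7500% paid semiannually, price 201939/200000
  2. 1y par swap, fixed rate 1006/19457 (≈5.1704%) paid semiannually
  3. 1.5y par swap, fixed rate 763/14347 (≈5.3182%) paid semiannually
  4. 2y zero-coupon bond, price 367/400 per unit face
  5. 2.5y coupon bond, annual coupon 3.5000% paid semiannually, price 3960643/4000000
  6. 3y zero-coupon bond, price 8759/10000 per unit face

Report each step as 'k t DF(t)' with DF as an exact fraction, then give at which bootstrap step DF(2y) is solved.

1 1/2 249/250
2 1 9497/10000
3 3/2 9237/10000
4 2 367/400
5 5/2 227/250
6 3 8759/10000
DF(2y) is solved at step 4

step 1 [0.5y] bond c/2=11/800: DF=(201939/200000 − 11/800·(0))/(1+11/800) = 249/250 ≈ 0.996000
step 2 [1y] swap r/2=503/19457: DF=(1 − 503/19457·(0.996000))/(1+503/19457) = 9497/10000 ≈ 0.949700
step 3 [1.5y] swap r/2=763/28694: DF=(1 − 763/28694·(0.996000+0.949700))/(1+763/28694) = 9237/10000 ≈ 0.923700
step 4 [2y] zero: DF = P = 367/400 ≈ 0.917500
step 5 [2.5y] bond c/2=7/400: DF=(3960643/4000000 − 7/400·(0.996000+0.949700+0.923700+0.917500))/(1+7/400) = 227/250 ≈ 0.908000
step 6 [3y] zero: DF = P = 8759/10000 ≈ 0.875900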